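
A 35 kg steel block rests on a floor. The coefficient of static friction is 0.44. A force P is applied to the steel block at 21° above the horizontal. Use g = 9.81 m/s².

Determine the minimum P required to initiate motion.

P ≈ 138 N

N = m g − P sin α (the pull lifts the steel block).
At impending slip, P cos α = μ_s N = μ_s (m g − P sin α).
Solving: P (cos α + μ_s sin α) = μ_s m g → P = 0.44×343/(cos 21° + 0.44 sin 21°) = 151/1.091 = 138 N.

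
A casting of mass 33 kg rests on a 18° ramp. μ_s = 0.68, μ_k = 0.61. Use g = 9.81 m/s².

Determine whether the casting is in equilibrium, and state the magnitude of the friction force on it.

f ≈ 100 N

N = m g cos θ = 308 N.
Down-slope weight component: m g sin θ = 100 N.
μ_s N = 209 N.
100 ≤ 209 N, so it stays put; friction = 100 N.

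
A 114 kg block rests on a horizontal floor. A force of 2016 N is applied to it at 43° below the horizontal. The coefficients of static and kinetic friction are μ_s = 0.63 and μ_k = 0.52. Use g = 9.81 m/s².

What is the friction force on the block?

f ≈ 1470 N

N = m g + P sin α = 1118 + 2016×sin 43° = 2493 N.
For equilibrium, f = P cos α = 2016×cos 43° = 1474 N.
The static-friction limit is μ_s N = 1571 N.
Since 1474 N does not exceed the limit, the block stays at rest and f = 1470 N.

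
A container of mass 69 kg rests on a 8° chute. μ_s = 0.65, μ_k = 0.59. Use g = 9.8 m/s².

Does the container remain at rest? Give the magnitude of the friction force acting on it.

f ≈ 94.1 N

N = m g cos θ = 670 N.
Down-slope weight component: m g sin θ = 94.1 N.
μ_s N = 435 N.
94.1 ≤ 435 N, so it stays put; friction = 94.1 N.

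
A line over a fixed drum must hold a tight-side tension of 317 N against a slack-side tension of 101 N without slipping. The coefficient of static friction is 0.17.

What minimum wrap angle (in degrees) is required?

T₂/T₁ = e^{μβ} → β = ln(T₂/T₁)/μ.
β = ln(317/101)/0.17 = 1.144/0.17 = 6.728 rad.
In degrees: β = 6.728 × 180/π = 385°.

β_min ≈ 385°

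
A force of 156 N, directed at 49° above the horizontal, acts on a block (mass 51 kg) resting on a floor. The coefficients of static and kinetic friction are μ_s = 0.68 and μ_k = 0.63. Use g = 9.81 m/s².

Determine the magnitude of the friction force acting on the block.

f ≈ 102 N

N = m g − P sin α = 500.3 − 156×sin 49° = 382.6 N.
Horizontally, friction must balance P cos α = 102.3 N.
The static-friction limit is μ_s N = 260.2 N.
Since 102.3 N does not exceed the limit, the block stays at rest and f = 102 N.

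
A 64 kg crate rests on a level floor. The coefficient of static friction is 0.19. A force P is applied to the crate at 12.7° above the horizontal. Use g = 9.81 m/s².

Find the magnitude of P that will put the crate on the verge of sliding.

P ≈ 117 N

N = m g − P sin α (the pull lifts the crate).
At impending slip, P cos α = μ_s N = μ_s (m g − P sin α).
Solving: P (cos α + μ_s sin α) = μ_s m g → P = 0.19×628/(cos 12.7° + 0.19 sin 12.7°) = 119/1.017 = 117 N.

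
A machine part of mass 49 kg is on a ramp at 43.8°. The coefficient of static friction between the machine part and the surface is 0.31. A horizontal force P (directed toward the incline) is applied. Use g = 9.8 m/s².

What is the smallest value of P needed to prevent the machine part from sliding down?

P_min ≈ 240 N

The machine part tends to slide down (tan θ > μ_s), so at the point of impending slip friction acts up-slope at its limit: f = μ_s N.
Perpendicular to the incline: N = m g cos θ + P sin θ.
Along the incline: P cos θ + μ_s N = m g sin θ, i.e. P cos θ + μ_s (m g cos θ + P sin θ) = m g sin θ.
Solving, P (cos θ + μ_s sin θ) = m g (sin θ − μ_s cos θ), so P = 480×0.4684/0.9363 = 240 N.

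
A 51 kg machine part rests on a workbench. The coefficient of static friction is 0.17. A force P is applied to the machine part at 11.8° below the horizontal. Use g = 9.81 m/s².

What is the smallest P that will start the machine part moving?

N = m g + P sin α (the push presses the machine part into the workbench).
At impending slip, P cos α = μ_s N = μ_s (m g + P sin α).
Solving: P (cos α − μ_s sin α) = μ_s m g → P = 0.17×500/(cos 11.8° − 0.17 sin 11.8°) = 85.1/0.9441 = 90.1 N.

P ≈ 90.1 N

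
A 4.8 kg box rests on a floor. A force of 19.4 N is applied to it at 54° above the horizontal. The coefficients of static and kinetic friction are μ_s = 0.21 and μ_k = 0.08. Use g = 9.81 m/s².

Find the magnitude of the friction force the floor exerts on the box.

The vertical component of P reduces the normal force: N = m g − P sin α = 47.09 − 15.69 = 31.39 N.
Horizontally, friction must balance P cos α = 11.4 N.
μ_s N = 0.21 × 31.39 = 6.593 N.
The required friction exceeds μ_s N, so the box moves and f = μ_k N = 2.51 N.

f ≈ 2.51 N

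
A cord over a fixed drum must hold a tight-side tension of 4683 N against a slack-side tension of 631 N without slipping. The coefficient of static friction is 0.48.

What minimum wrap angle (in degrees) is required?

β_min ≈ 239°

T₂/T₁ = e^{μβ} → β = ln(T₂/T₁)/μ.
β = ln(4683/631)/0.48 = 2.004/0.48 = 4.176 rad.
In degrees: β = 4.176 × 180/π = 239°.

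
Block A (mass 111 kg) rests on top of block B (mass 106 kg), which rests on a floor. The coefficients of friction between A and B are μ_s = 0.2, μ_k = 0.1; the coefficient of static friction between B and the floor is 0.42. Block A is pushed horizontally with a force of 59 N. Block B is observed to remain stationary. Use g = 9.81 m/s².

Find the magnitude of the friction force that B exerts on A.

Normal force at the A–B interface: N₁ = m_A g = 1089 N.
So the A–B interface can sustain at most μ_s N₁ = 217.8 N of static friction.
Since P = 59 N ≤ 217.8 N, A does not slip on B; friction on A equals P = 59 N.
B experiences an equal 59 N forward from A (third law). B is in equilibrium, so the floor supplies f₂ = 59 N of static friction (limit μ_s(m_A+m_B)g = 894.1 N, not exceeded).

f ≈ 59 N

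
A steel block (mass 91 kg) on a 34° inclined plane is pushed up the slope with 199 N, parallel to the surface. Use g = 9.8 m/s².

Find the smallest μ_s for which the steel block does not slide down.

μ_s,min ≈ 0.405

N = m g cos θ = 739.3 N.
Friction must make up the shortfall along the incline: f = m g sin θ − P = 498.7 − 199 = 299.7 N.
At the threshold f = μ_s N, so μ_s,min = 299.7/739.3 = 0.405.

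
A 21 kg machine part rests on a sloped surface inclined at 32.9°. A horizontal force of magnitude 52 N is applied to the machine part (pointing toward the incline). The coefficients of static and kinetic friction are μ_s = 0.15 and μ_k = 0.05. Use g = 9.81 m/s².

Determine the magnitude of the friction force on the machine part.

f ≈ 10.1 N (up the incline)

Resolve perpendicular to the incline: N = m g cos θ + P sin θ = 21×9.81×cos 32.9° + 52×sin 32.9° = 201.2 N.
Along the incline, the net driving force (taking up-slope positive) is P cos θ − m g sin θ = 43.66 − 111.9 = -68.24 N, so equilibrium requires friction f = 68.24 N (up-slope).
The limit of static friction is μ_s N = 30.18 N.
The required 68.24 N exceeds the static limit, so the machine part slides down-slope and f = μ_k N = 0.05×201.2 = 10.1 N.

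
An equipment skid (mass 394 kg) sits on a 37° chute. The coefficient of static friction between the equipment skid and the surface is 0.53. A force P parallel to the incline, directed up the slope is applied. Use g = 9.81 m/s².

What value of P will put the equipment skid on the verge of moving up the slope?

At impending motion up the slope, friction acts down-slope at its limit: f = μ_s N.
P is parallel to the surface, so N = m g cos θ = 3090 N.
Along the incline: P = m g sin θ + μ_s N = 2330 + 0.53×3090 = 3960 N.

P ≈ 3960 N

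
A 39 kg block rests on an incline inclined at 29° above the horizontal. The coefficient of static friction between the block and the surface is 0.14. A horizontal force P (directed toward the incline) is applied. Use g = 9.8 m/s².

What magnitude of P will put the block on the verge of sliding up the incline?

At impending motion up the slope, friction acts down-slope at its limit: f = μ_s N.
Perpendicular to the incline: N = m g cos θ + P sin θ.
Along the incline: P cos θ = m g sin θ + μ_s N = m g sin θ + μ_s (m g cos θ + P sin θ).
Solving, P (cos θ − μ_s sin θ) = m g (sin θ + μ_s cos θ), so P = 39×9.8×(sin 29° + 0.14 cos 29°)/(cos 29° − 0.14 sin 29°) = 382×0.6073/0.8067 = 288 N.

P ≈ 288 N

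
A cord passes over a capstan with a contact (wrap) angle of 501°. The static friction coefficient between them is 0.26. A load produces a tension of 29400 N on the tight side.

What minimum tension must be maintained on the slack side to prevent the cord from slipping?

T_min ≈ 3030 N

Capstan equation at impending slip: T_tight/T_slack = e^{μβ}.
β = 501° = 8.744 rad; e^{μβ} = e^{0.26×8.744} = 9.713.
T_slack = T_tight / e^{μβ} = 29400 / 9.713 = 3030 N.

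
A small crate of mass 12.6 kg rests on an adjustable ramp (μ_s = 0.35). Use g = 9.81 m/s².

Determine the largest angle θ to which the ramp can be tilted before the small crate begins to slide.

θ_max ≈ 19.3°

At the slip threshold, m g sin θ = μ_s · m g cos θ, so tan θ = μ_s.
θ_max = arctan(0.35) = 19.3°.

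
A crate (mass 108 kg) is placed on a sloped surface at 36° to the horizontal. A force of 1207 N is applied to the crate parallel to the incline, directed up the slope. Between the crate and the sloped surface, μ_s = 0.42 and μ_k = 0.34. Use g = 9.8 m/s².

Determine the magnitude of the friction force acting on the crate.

f ≈ 291 N (down the incline)

Perpendicular to the surface, N = m g cos θ = 108·9.8·cos 36° = 856.3 N.
Parallel to the incline, ΣF = 0 gives f = m g sin θ − P = 622.1 − 1207 = -584.9 N (up-slope positive).
The static-friction ceiling is μ_s N = 0.42 × 856.3 = 359.6 N.
Since |-584.9| > 359.6 N, static friction cannot hold it; the crate slides up the incline and kinetic friction applies: f = μ_k N = 0.34 × 856.3 = 291 N.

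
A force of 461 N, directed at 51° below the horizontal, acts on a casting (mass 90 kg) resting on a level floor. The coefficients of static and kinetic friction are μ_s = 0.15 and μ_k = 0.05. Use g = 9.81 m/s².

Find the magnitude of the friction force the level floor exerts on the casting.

N = m g + P sin α = 882.9 + 461×sin 51° = 1241 N.
Horizontally, friction must balance P cos α = 290.1 N.
μ_s N = 0.15 × 1241 = 186.2 N.
The required friction exceeds μ_s N, so the casting moves and f = μ_k N = 62.1 N.

f ≈ 62.1 N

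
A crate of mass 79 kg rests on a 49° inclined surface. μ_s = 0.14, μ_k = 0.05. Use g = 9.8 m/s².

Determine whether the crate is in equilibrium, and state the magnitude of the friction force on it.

f ≈ 25.4 N

N = m g cos θ = 508 N.
Down-slope weight component: m g sin θ = 584 N.
μ_s N = 71.1 N.
584 > 71.1 N, so it slides; kinetic friction f = μ_k N = 0.05×508 = 25.4 N.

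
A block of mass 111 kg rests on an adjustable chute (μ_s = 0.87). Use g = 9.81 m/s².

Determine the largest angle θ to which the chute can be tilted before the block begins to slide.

At the slip threshold, m g sin θ = μ_s · m g cos θ, so tan θ = μ_s.
θ_max = arctan(0.87) = 41°.

θ_max ≈ 41°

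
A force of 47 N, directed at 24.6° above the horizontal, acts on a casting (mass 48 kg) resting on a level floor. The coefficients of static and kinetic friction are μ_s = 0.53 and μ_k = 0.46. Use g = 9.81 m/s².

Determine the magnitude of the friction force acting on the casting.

f ≈ 42.7 N

The vertical component of P reduces the normal force: N = m g − P sin α = 470.9 − 19.57 = 451.3 N.
The horizontal driving force is P cos α = 42.73 N, so equilibrium needs friction f = 42.73 N.
μ_s N = 0.53 × 451.3 = 239.2 N.
42.73 ≤ 239.2 N → static; friction equals the required 42.7 N.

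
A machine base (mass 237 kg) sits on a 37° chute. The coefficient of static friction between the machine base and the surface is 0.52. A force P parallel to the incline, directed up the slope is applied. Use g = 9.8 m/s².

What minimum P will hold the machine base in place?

The machine base tends to slide down (tan θ > μ_s), so at the point of impending slip friction acts up-slope at its limit: f = μ_s N.
P is parallel to the surface, so N = m g cos θ = 1850 N.
Along the incline: P + μ_s N = m g sin θ, so P = 1400 − 0.52×1850 = 433 N.

P_min ≈ 433 N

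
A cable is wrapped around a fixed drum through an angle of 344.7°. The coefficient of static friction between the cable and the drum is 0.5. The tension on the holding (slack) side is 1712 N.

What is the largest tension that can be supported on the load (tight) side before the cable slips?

At impending slip the capstan equation gives T₂/T₁ = e^{μβ} with β in radians.
β = 344.7° × π/180 = 6.016 rad.
e^{μβ} = e^{0.5×6.016} = 20.25.
T₂ = T₁ · e^{μβ} = 1712 × 20.25 = 34700 N.

T_max ≈ 34700 N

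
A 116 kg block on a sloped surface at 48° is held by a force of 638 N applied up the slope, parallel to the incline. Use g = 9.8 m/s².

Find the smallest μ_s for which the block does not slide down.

N = m g cos θ = 760.7 N.
Friction must make up the shortfall along the incline: f = m g sin θ − P = 844.8 − 638 = 206.8 N.
At the threshold f = μ_s N, so μ_s,min = 206.8/760.7 = 0.272.

μ_s,min ≈ 0.272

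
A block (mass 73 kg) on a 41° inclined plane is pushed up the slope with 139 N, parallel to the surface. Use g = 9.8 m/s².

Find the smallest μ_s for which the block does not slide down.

N = m g cos θ = 539.9 N.
Friction must make up the shortfall along the incline: f = m g sin θ − P = 469.3 − 139 = 330.3 N.
At the threshold f = μ_s N, so μ_s,min = 330.3/539.9 = 0.612.

μ_s,min ≈ 0.612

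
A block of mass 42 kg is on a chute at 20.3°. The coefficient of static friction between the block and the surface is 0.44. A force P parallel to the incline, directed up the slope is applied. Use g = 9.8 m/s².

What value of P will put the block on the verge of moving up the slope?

At impending motion up the slope, friction acts down-slope at its limit: f = μ_s N.
P is parallel to the surface, so N = m g cos θ = 386 N.
Along the incline: P = m g sin θ + μ_s N = 143 + 0.44×386 = 313 N.

P ≈ 313 N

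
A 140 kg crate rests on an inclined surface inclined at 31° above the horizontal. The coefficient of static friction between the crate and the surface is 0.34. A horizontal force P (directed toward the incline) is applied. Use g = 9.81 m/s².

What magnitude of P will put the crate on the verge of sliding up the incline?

At impending motion up the slope, friction acts down-slope at its limit: f = μ_s N.
Perpendicular to the incline: N = m g cos θ + P sin θ.
Along the incline: P cos θ = m g sin θ + μ_s N = m g sin θ + μ_s (m g cos θ + P sin θ).
Solving, P (cos θ − μ_s sin θ) = m g (sin θ + μ_s cos θ), so P = 140×9.81×(sin 31° + 0.34 cos 31°)/(cos 31° − 0.34 sin 31°) = 1370×0.8065/0.6821 = 1620 N.

P ≈ 1620 N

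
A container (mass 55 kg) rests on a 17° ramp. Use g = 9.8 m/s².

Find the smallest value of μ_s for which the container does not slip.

At the slip threshold m g sin θ = μ_s m g cos θ, so μ_s,min = tan θ.
μ_s,min = tan 17° = 0.306.

μ_s,min ≈ 0.306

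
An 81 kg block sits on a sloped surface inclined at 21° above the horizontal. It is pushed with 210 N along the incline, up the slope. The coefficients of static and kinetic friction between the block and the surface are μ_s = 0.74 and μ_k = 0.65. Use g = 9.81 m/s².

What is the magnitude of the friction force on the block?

f ≈ 74.8 N (up the incline)

Normal force: N = m g cos θ = 81 × 9.81 × cos 21° = 741.8 N.
The friction needed for equilibrium is m g sin θ − P = 284.8 − 210 = 74.76 N, measured positive up-slope.
The static-friction ceiling is μ_s N = 0.74 × 741.8 = 549 N.
Since |74.76| ≤ 549 N, static friction is sufficient; f equals the required value, not μ_s N.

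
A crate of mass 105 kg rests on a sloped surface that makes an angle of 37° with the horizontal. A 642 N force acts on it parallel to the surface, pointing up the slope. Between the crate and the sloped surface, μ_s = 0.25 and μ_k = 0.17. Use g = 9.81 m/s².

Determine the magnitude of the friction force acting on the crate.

Perpendicular to the surface, N = m g cos θ = 105·9.81·cos 37° = 822.6 N.
For equilibrium along the incline the friction force must supply f = m g sin θ − P = 619.9 − 642 = -22.1 N (positive meaning up-slope).
Static friction can supply at most μ_s N = 205.7 N.
Since |-22.1| ≤ 205.7 N, no slip — friction simply equals what equilibrium demands.

f ≈ 22.1 N (down the incline)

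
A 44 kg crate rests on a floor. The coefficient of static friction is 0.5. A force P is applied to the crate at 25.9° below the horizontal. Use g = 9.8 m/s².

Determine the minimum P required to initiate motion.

N = m g + P sin α (the push presses the crate into the floor).
At impending slip, P cos α = μ_s N = μ_s (m g + P sin α).
Solving: P (cos α − μ_s sin α) = μ_s m g → P = 0.5×431/(cos 25.9° − 0.5 sin 25.9°) = 216/0.6812 = 317 N.

P ≈ 317 N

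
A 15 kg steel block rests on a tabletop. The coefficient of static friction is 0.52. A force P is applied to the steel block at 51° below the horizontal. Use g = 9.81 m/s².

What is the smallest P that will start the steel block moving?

P ≈ 340 N

N = m g + P sin α (the push presses the steel block into the tabletop).
At impending slip, P cos α = μ_s N = μ_s (m g + P sin α).
Solving: P (cos α − μ_s sin α) = μ_s m g → P = 0.52×147/(cos 51° − 0.52 sin 51°) = 76.5/0.2252 = 340 N.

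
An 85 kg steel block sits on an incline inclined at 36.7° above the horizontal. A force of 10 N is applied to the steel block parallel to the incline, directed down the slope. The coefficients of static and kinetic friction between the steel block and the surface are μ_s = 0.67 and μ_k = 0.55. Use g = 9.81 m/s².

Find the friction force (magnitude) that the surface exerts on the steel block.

f ≈ 368 N (up the incline)

The normal reaction is N = m g cos θ = 668.6 N.
Parallel to the incline, ΣF = 0 gives f = m g sin θ + P = 498.3 + 10 = 508.3 N (up-slope positive).
The static-friction ceiling is μ_s N = 0.67 × 668.6 = 447.9 N.
|508.3| exceeds 447.9 N, so the steel block slips down-slope; friction is kinetic, f = μ_k N = 0.55×668.6 = 368 N.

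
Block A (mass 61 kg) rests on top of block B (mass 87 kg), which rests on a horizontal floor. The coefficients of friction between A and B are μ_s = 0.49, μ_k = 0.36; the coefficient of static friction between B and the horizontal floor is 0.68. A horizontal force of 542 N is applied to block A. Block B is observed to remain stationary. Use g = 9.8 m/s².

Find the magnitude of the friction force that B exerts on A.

f ≈ 215 N

Between the blocks, N₁ = m_A g = 597.8 N.
Maximum static friction on A from B: μ_s N₁ = 0.49×597.8 = 292.9 N.
P = 542 N exceeds that limit, so A slips over B and the interface friction becomes kinetic: f₁ = μ_k N₁ = 0.36×597.8 = 215 N.
By Newton's third law B feels 215 N forward from A. With B stationary, the floor's static friction on B balances it: f₂ = 215 N (well within μ_s(m_A+m_B)g = 986.3 N).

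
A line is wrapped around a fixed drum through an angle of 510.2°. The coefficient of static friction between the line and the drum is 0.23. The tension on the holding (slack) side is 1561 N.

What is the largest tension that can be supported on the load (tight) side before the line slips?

At impending slip the capstan equation gives T₂/T₁ = e^{μβ} with β in radians.
β = 510.2° × π/180 = 8.905 rad.
e^{μβ} = e^{0.23×8.905} = 7.753.
T₂ = T₁ · e^{μβ} = 1561 × 7.753 = 12100 N.

T_max ≈ 12100 N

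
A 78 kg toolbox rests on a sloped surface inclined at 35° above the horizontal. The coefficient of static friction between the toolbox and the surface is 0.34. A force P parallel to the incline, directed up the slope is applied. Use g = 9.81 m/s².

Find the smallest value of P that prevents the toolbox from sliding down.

The toolbox tends to slide down (tan θ > μ_s), so at the point of impending slip friction acts up-slope at its limit: f = μ_s N.
P is parallel to the surface, so N = m g cos θ = 627 N.
Along the incline: P + μ_s N = m g sin θ, so P = 439 − 0.34×627 = 226 N.

P_min ≈ 226 N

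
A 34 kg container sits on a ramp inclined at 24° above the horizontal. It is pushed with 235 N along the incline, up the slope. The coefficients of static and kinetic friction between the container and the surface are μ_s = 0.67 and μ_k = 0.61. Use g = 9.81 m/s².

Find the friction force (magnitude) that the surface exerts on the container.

f ≈ 99.3 N (down the incline)

Perpendicular to the surface, N = m g cos θ = 34·9.81·cos 24° = 304.7 N.
For equilibrium along the incline the friction force must supply f = m g sin θ − P = 135.7 − 235 = -99.34 N (positive meaning up-slope).
The static-friction ceiling is μ_s N = 0.67 × 304.7 = 204.2 N.
Since |-99.34| ≤ 204.2 N, the container remains in static equilibrium and friction takes exactly the required value.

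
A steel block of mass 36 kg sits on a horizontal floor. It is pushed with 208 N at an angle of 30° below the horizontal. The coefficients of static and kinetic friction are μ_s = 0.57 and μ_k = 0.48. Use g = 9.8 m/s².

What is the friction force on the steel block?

f ≈ 180 N

N = m g + P sin α = 352.8 + 208×sin 30° = 456.8 N.
Horizontally, friction must balance P cos α = 180.1 N.
The static-friction limit is μ_s N = 260.4 N.
Since 180.1 N does not exceed the limit, the steel block stays at rest and f = 180 N.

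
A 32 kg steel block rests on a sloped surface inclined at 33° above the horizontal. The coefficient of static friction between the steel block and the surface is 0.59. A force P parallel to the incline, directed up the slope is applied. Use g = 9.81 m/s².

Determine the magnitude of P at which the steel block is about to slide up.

P ≈ 326 N

At impending motion up the slope, friction acts down-slope at its limit: f = μ_s N.
P is parallel to the surface, so N = m g cos θ = 263 N.
Along the incline: P = m g sin θ + μ_s N = 171 + 0.59×263 = 326 N.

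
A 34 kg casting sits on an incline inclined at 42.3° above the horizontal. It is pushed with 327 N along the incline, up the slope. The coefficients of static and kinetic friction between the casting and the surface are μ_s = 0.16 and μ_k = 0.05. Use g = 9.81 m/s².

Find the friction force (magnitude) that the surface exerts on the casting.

The normal reaction is N = m g cos θ = 246.7 N.
For equilibrium along the incline the friction force must supply f = m g sin θ − P = 224.5 − 327 = -102.5 N (positive meaning up-slope).
The static-friction ceiling is μ_s N = 0.16 × 246.7 = 39.47 N.
|-102.5| exceeds 39.47 N, so the casting slips up-slope; friction is kinetic, f = μ_k N = 0.05×246.7 = 12.3 N.

f ≈ 12.3 N (down the incline)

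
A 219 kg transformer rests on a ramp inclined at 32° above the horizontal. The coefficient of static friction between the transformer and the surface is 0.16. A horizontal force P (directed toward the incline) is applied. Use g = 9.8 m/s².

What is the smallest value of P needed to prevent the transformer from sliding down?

P_min ≈ 907 N

The transformer tends to slide down (tan θ > μ_s), so at the point of impending slip friction acts up-slope at its limit: f = μ_s N.
Perpendicular to the incline: N = m g cos θ + P sin θ.
Along the incline: P cos θ + μ_s N = m g sin θ, i.e. P cos θ + μ_s (m g cos θ + P sin θ) = m g sin θ.
Solving, P (cos θ + μ_s sin θ) = m g (sin θ − μ_s cos θ), so P = 2150×0.3942/0.9328 = 907 N.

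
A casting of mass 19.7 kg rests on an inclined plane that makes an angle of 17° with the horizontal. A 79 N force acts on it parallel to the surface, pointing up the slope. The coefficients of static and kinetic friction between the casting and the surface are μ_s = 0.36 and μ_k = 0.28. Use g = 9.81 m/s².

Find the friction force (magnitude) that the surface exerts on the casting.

f ≈ 22.5 N (down the incline)

The normal reaction is N = m g cos θ = 184.8 N.
Parallel to the incline, ΣF = 0 gives f = m g sin θ − P = 56.5 − 79 = -22.5 N (up-slope positive).
Static friction can supply at most μ_s N = 66.53 N.
Since |-22.5| ≤ 66.53 N, no slip — friction simply equals what equilibrium demands.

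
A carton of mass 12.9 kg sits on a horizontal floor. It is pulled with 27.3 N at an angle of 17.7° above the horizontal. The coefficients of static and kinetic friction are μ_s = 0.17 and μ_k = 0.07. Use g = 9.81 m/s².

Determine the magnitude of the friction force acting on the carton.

f ≈ 8.28 N

Vertical equilibrium gives N = m g − P sin α = 118.2 N.
Horizontally, friction must balance P cos α = 26.01 N.
μ_s N = 0.17 × 118.2 = 20.1 N.
26.01 > 20.1 N → the carton slides; f = μ_k N = 0.07×118.2 = 8.28 N.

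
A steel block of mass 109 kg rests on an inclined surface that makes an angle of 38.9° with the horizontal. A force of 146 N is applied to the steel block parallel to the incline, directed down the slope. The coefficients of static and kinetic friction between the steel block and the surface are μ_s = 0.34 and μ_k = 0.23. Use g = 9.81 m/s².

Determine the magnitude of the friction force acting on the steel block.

f ≈ 191 N (up the incline)

Perpendicular to the surface, N = m g cos θ = 109·9.81·cos 38.9° = 832.2 N.
The friction needed for equilibrium is m g sin θ + P = 671.5 + 146 = 817.5 N, measured positive up-slope.
Maximum static friction available: μ_s N = 0.34 × 832.2 = 282.9 N.
|817.5| exceeds 282.9 N, so the steel block slips down-slope; friction is kinetic, f = μ_k N = 0.23×832.2 = 191 N.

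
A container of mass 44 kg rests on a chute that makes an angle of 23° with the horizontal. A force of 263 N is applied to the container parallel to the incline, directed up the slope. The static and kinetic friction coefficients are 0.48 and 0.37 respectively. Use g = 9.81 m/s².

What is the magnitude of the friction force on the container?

Normal force: N = m g cos θ = 44 × 9.81 × cos 23° = 397.3 N.
For equilibrium along the incline the friction force must supply f = m g sin θ − P = 168.7 − 263 = -94.34 N (positive meaning up-slope).
Static friction can supply at most μ_s N = 190.7 N.
Since |-94.34| ≤ 190.7 N, the container remains in static equilibrium and friction takes exactly the required value.

f ≈ 94.3 N (down the incline)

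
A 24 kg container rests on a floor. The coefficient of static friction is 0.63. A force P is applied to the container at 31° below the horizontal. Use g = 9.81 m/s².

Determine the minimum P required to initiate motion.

N = m g + P sin α (the push presses the container into the floor).
At impending slip, P cos α = μ_s N = μ_s (m g + P sin α).
Solving: P (cos α − μ_s sin α) = μ_s m g → P = 0.63×235/(cos 31° − 0.63 sin 31°) = 148/0.5327 = 278 N.

P ≈ 278 N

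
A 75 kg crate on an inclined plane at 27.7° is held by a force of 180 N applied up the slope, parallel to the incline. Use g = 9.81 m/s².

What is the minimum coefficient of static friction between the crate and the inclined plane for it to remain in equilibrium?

N = m g cos θ = 651.4 N.
Friction must make up the shortfall along the incline: f = m g sin θ − P = 342 − 180 = 162 N.
At the threshold f = μ_s N, so μ_s,min = 162/651.4 = 0.249.

μ_s,min ≈ 0.249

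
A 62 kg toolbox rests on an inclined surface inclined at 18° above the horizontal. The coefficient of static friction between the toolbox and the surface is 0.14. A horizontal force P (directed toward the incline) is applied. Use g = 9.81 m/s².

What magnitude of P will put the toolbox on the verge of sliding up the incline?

P ≈ 296 N

At impending motion up the slope, friction acts down-slope at its limit: f = μ_s N.
Perpendicular to the incline: N = m g cos θ + P sin θ.
Along the incline: P cos θ = m g sin θ + μ_s N = m g sin θ + μ_s (m g cos θ + P sin θ).
Solving, P (cos θ − μ_s sin θ) = m g (sin θ + μ_s cos θ), so P = 62×9.81×(sin 18° + 0.14 cos 18°)/(cos 18° − 0.14 sin 18°) = 608×0.4422/0.9078 = 296 N.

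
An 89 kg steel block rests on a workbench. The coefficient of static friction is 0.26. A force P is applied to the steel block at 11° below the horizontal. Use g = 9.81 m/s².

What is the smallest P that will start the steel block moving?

N = m g + P sin α (the push presses the steel block into the workbench).
At impending slip, P cos α = μ_s N = μ_s (m g + P sin α).
Solving: P (cos α − μ_s sin α) = μ_s m g → P = 0.26×873/(cos 11° − 0.26 sin 11°) = 227/0.932 = 244 N.

P ≈ 244 N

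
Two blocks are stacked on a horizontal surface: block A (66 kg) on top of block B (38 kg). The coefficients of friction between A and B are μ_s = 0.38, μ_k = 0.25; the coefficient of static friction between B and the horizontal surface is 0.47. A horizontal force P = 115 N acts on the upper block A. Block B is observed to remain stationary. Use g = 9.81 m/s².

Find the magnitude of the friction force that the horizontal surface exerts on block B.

f ≈ 115 N

Between the blocks, N₁ = m_A g = 647.5 N.
Maximum static friction on A from B: μ_s N₁ = 0.38×647.5 = 246 N.
Since P = 115 N ≤ 246 N, A does not slip on B; friction on A equals P = 115 N.
B experiences an equal 115 N forward from A (third law). B is in equilibrium, so the floor supplies f₂ = 115 N of static friction (limit μ_s(m_A+m_B)g = 479.5 N, not exceeded).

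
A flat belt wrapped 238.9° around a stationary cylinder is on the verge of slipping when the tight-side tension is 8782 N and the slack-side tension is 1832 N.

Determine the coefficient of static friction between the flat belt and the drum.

μ ≈ 0.376

T₂/T₁ = e^{μβ} → μ = ln(T₂/T₁)/β.
β = 238.9° = 4.17 rad.
μ = ln(8782/1832)/4.17 = ln(4.794)/4.17 = 0.376.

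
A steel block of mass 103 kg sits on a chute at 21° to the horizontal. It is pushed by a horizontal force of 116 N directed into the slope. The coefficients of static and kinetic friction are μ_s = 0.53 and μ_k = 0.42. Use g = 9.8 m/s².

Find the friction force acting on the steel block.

The horizontal push has a component P sin θ into the surface, so N = m g cos θ + P sin θ = 942.4 + 41.57 = 983.9 N.
Parallel to the incline: P cos θ − m g sin θ = 108.3 − 361.7 = -253.4 N; the friction needed to balance this is 253.4 N acting up the slope.
The limit of static friction is μ_s N = 521.5 N.
Since 253.4 N is within the 521.5 N limit, the steel block stays put and friction is exactly 253 N.

f ≈ 253 N (up the incline)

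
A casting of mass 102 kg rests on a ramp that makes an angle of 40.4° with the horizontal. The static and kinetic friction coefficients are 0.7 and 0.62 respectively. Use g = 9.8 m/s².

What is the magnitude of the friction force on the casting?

f ≈ 472 N (up the incline)

Normal force: N = m g cos θ = 102 × 9.8 × cos 40.4° = 761.2 N.
For equilibrium along the incline, friction must balance the weight component: f = m g sin θ = 647.9 N up the slope.
The static-friction ceiling is μ_s N = 0.7 × 761.2 = 532.9 N.
|647.9| exceeds 532.9 N, so the casting slips down-slope; friction is kinetic, f = μ_k N = 0.62×761.2 = 472 N.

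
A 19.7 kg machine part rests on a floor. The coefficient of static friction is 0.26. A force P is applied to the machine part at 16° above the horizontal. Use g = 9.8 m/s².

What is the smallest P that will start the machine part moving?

P ≈ 48.6 N

N = m g − P sin α (the pull lifts the machine part).
At impending slip, P cos α = μ_s N = μ_s (m g − P sin α).
Solving: P (cos α + μ_s sin α) = μ_s m g → P = 0.26×193/(cos 16° + 0.26 sin 16°) = 50.2/1.033 = 48.6 N.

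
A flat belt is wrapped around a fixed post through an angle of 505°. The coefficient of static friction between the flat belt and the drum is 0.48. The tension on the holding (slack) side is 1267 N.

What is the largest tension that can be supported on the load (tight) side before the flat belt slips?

T_max ≈ 87100 N

At impending slip the capstan equation gives T₂/T₁ = e^{μβ} with β in radians.
β = 505° × π/180 = 8.814 rad.
e^{μβ} = e^{0.48×8.814} = 68.76.
T₂ = T₁ · e^{μβ} = 1267 × 68.76 = 87100 N.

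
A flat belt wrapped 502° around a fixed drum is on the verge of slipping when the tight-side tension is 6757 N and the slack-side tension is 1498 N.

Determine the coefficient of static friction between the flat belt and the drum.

T₂/T₁ = e^{μβ} → μ = ln(T₂/T₁)/β.
β = 502° = 8.762 rad.
μ = ln(6757/1498)/8.762 = ln(4.511)/8.762 = 0.172.

μ ≈ 0.172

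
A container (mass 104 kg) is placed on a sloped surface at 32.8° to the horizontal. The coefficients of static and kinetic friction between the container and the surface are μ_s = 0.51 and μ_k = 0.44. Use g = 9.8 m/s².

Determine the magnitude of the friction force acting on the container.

Normal force: N = m g cos θ = 104 × 9.8 × cos 32.8° = 856.7 N.
For equilibrium along the incline, friction must balance the weight component: f = m g sin θ = 552.1 N up the slope.
Maximum static friction available: μ_s N = 0.51 × 856.7 = 436.9 N.
|552.1| exceeds 436.9 N, so the container slips down-slope; friction is kinetic, f = μ_k N = 0.44×856.7 = 377 N.

f ≈ 377 N (up the incline)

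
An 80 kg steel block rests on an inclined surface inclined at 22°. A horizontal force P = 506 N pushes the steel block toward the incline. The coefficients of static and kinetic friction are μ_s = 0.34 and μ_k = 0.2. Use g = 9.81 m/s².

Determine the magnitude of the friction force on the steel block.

The horizontal push has a component P sin θ into the surface, so N = m g cos θ + P sin θ = 727.7 + 189.6 = 917.2 N.
Parallel to the incline: P cos θ − m g sin θ = 469.2 − 294 = 175.2 N; the friction needed to balance this is 175.2 N acting down the slope.
The limit of static friction is μ_s N = 311.8 N.
|f_req| = 175.2 ≤ 311.8 N → the steel block is in equilibrium; friction equals the required value.

f ≈ 175 N (down the incline)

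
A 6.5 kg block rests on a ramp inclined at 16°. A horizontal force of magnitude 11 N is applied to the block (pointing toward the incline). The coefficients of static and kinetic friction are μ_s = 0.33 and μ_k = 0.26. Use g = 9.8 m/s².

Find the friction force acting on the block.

f ≈ 6.98 N (up the incline)

The horizontal push has a component P sin θ into the surface, so N = m g cos θ + P sin θ = 61.23 + 3.032 = 64.26 N.
Along the incline, the net driving force (taking up-slope positive) is P cos θ − m g sin θ = 10.57 − 17.56 = -6.984 N, so equilibrium requires friction f = 6.984 N (up-slope).
Maximum static friction: μ_s N = 0.33 × 64.26 = 21.21 N.
|f_req| = 6.984 ≤ 21.21 N → the block is in equilibrium; friction equals the required value.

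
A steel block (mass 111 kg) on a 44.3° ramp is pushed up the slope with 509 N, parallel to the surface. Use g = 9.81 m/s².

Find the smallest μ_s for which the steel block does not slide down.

μ_s,min ≈ 0.323

N = m g cos θ = 779.3 N.
Friction must make up the shortfall along the incline: f = m g sin θ − P = 760.5 − 509 = 251.5 N.
At the threshold f = μ_s N, so μ_s,min = 251.5/779.3 = 0.323.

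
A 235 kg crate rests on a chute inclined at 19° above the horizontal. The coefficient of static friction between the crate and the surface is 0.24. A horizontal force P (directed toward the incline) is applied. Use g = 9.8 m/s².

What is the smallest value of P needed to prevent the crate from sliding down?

P_min ≈ 222 N

The crate tends to slide down (tan θ > μ_s), so at the point of impending slip friction acts up-slope at its limit: f = μ_s N.
Perpendicular to the incline: N = m g cos θ + P sin θ.
Along the incline: P cos θ + μ_s N = m g sin θ, i.e. P cos θ + μ_s (m g cos θ + P sin θ) = m g sin θ.
Solving, P (cos θ + μ_s sin θ) = m g (sin θ − μ_s cos θ), so P = 2300×0.09864/1.024 = 222 N.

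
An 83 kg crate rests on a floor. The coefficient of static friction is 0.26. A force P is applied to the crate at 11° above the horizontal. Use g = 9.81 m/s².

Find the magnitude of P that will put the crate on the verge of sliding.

N = m g − P sin α (the pull lifts the crate).
At impending slip, P cos α = μ_s N = μ_s (m g − P sin α).
Solving: P (cos α + μ_s sin α) = μ_s m g → P = 0.26×814/(cos 11° + 0.26 sin 11°) = 212/1.031 = 205 N.

P ≈ 205 N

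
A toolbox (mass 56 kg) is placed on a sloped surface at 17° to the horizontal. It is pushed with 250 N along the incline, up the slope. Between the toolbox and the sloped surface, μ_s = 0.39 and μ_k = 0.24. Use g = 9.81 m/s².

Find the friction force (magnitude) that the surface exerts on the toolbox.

f ≈ 89.4 N (down the incline)

Normal force: N = m g cos θ = 56 × 9.81 × cos 17° = 525.4 N.
Parallel to the incline, ΣF = 0 gives f = m g sin θ − P = 160.6 − 250 = -89.38 N (up-slope positive).
The static-friction ceiling is μ_s N = 0.39 × 525.4 = 204.9 N.
Since |-89.38| ≤ 204.9 N, static friction is sufficient; f equals the required value, not μ_s N.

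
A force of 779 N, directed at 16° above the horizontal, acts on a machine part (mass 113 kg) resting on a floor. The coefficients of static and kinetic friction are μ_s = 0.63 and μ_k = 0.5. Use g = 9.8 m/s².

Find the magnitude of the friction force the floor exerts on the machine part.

f ≈ 446 N

The vertical component of P reduces the normal force: N = m g − P sin α = 1107 − 214.7 = 892.7 N.
Horizontally, friction must balance P cos α = 748.8 N.
The static-friction limit is μ_s N = 562.4 N.
748.8 > 562.4 N → the machine part slides; f = μ_k N = 0.5×892.7 = 446 N.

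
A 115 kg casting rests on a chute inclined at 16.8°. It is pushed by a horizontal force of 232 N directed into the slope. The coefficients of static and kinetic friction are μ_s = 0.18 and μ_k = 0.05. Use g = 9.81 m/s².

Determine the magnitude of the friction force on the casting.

f ≈ 104 N (up the incline)

The horizontal push has a component P sin θ into the surface, so N = m g cos θ + P sin θ = 1080 + 67.06 = 1147 N.
Parallel to the incline: P cos θ − m g sin θ = 222.1 − 326.1 = -104 N; the friction needed to balance this is 104 N acting up the slope.
Maximum static friction: μ_s N = 0.18 × 1147 = 206.5 N.
Since 104 N is within the 206.5 N limit, the casting stays put and friction is exactly 104 N.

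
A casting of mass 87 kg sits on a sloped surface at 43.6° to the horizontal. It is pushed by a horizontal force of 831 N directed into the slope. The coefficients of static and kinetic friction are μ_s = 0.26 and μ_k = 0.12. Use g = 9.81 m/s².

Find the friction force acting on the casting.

f ≈ 13.2 N (down the incline)

Normal direction: N = m g cos θ + P sin θ = 1191 N.
Parallel to the incline: P cos θ − m g sin θ = 601.8 − 588.6 = 13.22 N; the friction needed to balance this is 13.22 N acting down the slope.
Maximum static friction: μ_s N = 0.26 × 1191 = 309.7 N.
|f_req| = 13.22 ≤ 309.7 N → the casting is in equilibrium; friction equals the required value.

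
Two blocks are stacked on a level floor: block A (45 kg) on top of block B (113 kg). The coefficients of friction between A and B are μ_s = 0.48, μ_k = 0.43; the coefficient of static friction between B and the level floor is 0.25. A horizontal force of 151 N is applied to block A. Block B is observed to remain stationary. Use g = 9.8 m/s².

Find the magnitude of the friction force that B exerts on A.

The normal force B exerts on A is simply A's weight, N₁ = 441 N.
Maximum static friction on A from B: μ_s N₁ = 0.48×441 = 211.7 N.
Since P = 151 N ≤ 211.7 N, A does not slip on B; friction on A equals P = 151 N.
By Newton's third law B feels 151 N forward from A. With B stationary, the floor's static friction on B balances it: f₂ = 151 N (well within μ_s(m_A+m_B)g = 387.1 N).

f ≈ 151 N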